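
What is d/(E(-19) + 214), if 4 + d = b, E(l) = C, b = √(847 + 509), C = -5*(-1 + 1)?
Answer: -2/107 + √339/107 ≈ 0.15338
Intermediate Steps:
C = 0 (C = -5*0 = 0)
b = 2*√339 (b = √1356 = 2*√339 ≈ 36.824)
E(l) = 0
d = -4 + 2*√339 ≈ 32.824
d/(E(-19) + 214) = (-4 + 2*√339)/(0 + 214) = (-4 + 2*√339)/214 = -2/107 + √339/107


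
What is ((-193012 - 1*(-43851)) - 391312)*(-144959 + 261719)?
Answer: -63105627480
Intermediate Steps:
((-193012 - 1*(-43851)) - 391312)*(-144959 + 261719) = ((-193012 + 43851) - 391312)*116760 = (-149161 - 391312)*116760 = -540473*116760 = -63105627480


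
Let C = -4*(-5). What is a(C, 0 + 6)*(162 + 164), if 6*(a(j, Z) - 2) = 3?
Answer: 815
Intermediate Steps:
C = 20
a(j, Z) = 5/2 (a(j, Z) = 2 + (⅙)*3 = 2 + ½ = 5/2)
a(C, 0 + 6)*(162 + 164) = 5*(162 + 164)/2 = (5/2)*326 = 815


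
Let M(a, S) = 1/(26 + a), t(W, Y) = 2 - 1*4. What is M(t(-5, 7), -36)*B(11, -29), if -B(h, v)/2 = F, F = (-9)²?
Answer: -27/4 ≈ -6.7500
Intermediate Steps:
t(W, Y) = -2 (t(W, Y) = 2 - 4 = -2)
F = 81
B(h, v) = -162 (B(h, v) = -2*81 = -162)
M(t(-5, 7), -36)*B(11, -29) = -162/(26 - 2) = -162/24 = (1/24)*(-162) = -27/4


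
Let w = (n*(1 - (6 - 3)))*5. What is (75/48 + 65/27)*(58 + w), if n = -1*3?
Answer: 18865/54 ≈ 349.35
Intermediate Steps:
n = -3
w = 30 (w = -3*(1 - (6 - 3))*5 = -3*(1 - 3)*5 = -3*(-2)*5 = 6*5 = 30)
(75/48 + 65/27)*(58 + w) = (75/48 + 65/27)*(58 + 30) = (75*(1/48) + 65*(1/27))*88 = (25/16 + 65/27)*88 = (1715/432)*88 = 18865/54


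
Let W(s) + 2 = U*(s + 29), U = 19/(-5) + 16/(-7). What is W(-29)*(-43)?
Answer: 86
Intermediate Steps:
U = -213/35 (U = 19*(-⅕) + 16*(-⅐) = -19/5 - 16/7 = -213/35 ≈ -6.0857)
W(s) = -6247/35 - 213*s/35 (W(s) = -2 - 213*(s + 29)/35 = -2 - 213*(29 + s)/35 = -2 + (-6177/35 - 213*s/35) = -6247/35 - 213*s/35)
W(-29)*(-43) = (-6247/35 - 213/35*(-29))*(-43) = (-6247/35 + 6177/35)*(-43) = -2*(-43) = 86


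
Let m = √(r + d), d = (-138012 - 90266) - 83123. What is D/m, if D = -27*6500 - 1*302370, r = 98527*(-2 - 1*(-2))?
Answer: 477870*I*√311401/311401 ≈ 856.35*I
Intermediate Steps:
d = -311401 (d = -228278 - 83123 = -311401)
r = 0 (r = 98527*(-2 + 2) = 98527*0 = 0)
m = I*√311401 (m = √(0 - 311401) = √(-311401) = I*√311401 ≈ 558.03*I)
D = -477870 (D = -175500 - 302370 = -477870)
D/m = -477870*(-I*√311401/311401) = -(-477870)*I*√311401/311401 = 477870*I*√311401/311401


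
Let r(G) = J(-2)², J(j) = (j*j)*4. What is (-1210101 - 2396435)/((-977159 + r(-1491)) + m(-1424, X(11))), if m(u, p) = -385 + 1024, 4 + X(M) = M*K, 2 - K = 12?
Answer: 450817/122033 ≈ 3.6942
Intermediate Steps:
K = -10 (K = 2 - 1*12 = 2 - 12 = -10)
J(j) = 4*j² (J(j) = j²*4 = 4*j²)
r(G) = 256 (r(G) = (4*(-2)²)² = (4*4)² = 16² = 256)
X(M) = -4 - 10*M (X(M) = -4 + M*(-10) = -4 - 10*M)
m(u, p) = 639
(-1210101 - 2396435)/((-977159 + r(-1491)) + m(-1424, X(11))) = (-1210101 - 2396435)/((-977159 + 256) + 639) = -3606536/(-976903 + 639) = -3606536/(-976264) = -3606536*(-1/976264) = 450817/122033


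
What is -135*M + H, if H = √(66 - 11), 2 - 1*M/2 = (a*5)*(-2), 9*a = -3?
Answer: 360 + √55 ≈ 367.42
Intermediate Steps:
a = -⅓ (a = (⅑)*(-3) = -⅓ ≈ -0.33333)
M = -8/3 (M = 4 - 2*(-⅓*5)*(-2) = 4 - (-10)*(-2)/3 = 4 - 2*10/3 = 4 - 20/3 = -8/3 ≈ -2.6667)
H = √55 ≈ 7.4162
-135*M + H = -135*(-8/3) + √55 = 360 + √55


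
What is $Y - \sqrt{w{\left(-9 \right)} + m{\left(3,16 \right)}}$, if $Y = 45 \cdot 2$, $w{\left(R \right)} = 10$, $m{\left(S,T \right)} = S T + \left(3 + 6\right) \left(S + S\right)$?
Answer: $90 - 4 \sqrt{7} \approx 79.417$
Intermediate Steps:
$m{\left(S,T \right)} = 18 S + S T$ ($m{\left(S,T \right)} = S T + 9 \cdot 2 S = S T + 18 S = 18 S + S T$)
$Y = 90$
$Y - \sqrt{w{\left(-9 \right)} + m{\left(3,16 \right)}} = 90 - \sqrt{10 + 3 \left(18 + 16\right)} = 90 - \sqrt{10 + 3 \cdot 34} = 90 - \sqrt{10 + 102} = 90 - \sqrt{112} = 90 - 4 \sqrt{7}$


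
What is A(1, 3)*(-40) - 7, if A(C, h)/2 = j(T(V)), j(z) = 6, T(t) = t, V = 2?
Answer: -487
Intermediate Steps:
A(C, h) = 12 (A(C, h) = 2*6 = 12)
A(1, 3)*(-40) - 7 = 12*(-40) - 7 = -480 - 7 = -487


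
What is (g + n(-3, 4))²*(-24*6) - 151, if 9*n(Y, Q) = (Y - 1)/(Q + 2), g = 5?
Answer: -295255/81 ≈ -3645.1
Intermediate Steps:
n(Y, Q) = (-1 + Y)/(9*(2 + Q)) (n(Y, Q) = ((Y - 1)/(Q + 2))/9 = ((-1 + Y)/(2 + Q))/9 = (-1 + Y)/(9*(2 + Q)))
(g + n(-3, 4))²*(-24*6) - 151 = (5 + (-1 - 3)/(9*(2 + 4)))²*(-24*6) - 151 = (5 + (⅑)*(-4)/6)²*(-144) - 151 = (5 + (⅑)*(⅙)*(-4))²*(-144) - 151 = (5 - 2/27)²*(-144) - 151 = (133/27)²*(-144) - 151 = (17689/729)*(-144) - 151 = -283024/81 - 151 = -295255/81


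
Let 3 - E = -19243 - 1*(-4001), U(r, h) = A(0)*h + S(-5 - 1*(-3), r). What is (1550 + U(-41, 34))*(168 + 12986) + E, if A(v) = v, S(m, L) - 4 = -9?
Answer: 20338175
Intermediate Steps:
S(m, L) = -5 (S(m, L) = 4 - 9 = -5)
U(r, h) = -5 (U(r, h) = 0*h - 5 = 0 - 5 = -5)
E = 15245 (E = 3 - (-19243 - 1*(-4001)) = 3 - (-19243 + 4001) = 3 - 1*(-15242) = 3 + 15242 = 15245)
(1550 + U(-41, 34))*(168 + 12986) + E = (1550 - 5)*(168 + 12986) + 15245 = 1545*13154 + 15245 = 20322930 + 15245 = 20338175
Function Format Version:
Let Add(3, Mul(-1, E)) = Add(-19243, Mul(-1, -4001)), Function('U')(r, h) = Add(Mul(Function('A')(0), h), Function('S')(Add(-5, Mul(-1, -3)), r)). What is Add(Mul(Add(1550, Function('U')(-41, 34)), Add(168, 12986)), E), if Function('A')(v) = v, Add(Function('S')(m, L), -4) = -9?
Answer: 20338175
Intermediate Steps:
Function('S')(m, L) = -5 (Function('S')(m, L) = Add(4, -9) = -5)
Function('U')(r, h) = -5 (Function('U')(r, h) = Add(Mul(0, h), -5) = Add(0, -5) = -5)
E = 15245 (E = Add(3, Mul(-1, Add(-19243, Mul(-1, -4001)))) = Add(3, Mul(-1, Add(-19243, 4001))) = Add(3, Mul(-1, -15242)) = Add(3, 15242) = 15245)
Add(Mul(Add(1550, Function('U')(-41, 34)), Add(168, 12986)), E) = Add(Mul(Add(1550, -5), Add(168, 12986)), 15245) = Add(Mul(1545, 13154), 15245) = Add(20322930, 15245) = 20338175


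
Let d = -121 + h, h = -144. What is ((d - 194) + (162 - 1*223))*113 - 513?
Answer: -59273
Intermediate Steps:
d = -265 (d = -121 - 144 = -265)
((d - 194) + (162 - 1*223))*113 - 513 = ((-265 - 194) + (162 - 1*223))*113 - 513 = (-459 + (162 - 223))*113 - 513 = (-459 - 61)*113 - 513 = -520*113 - 513 = -58760 - 513 = -59273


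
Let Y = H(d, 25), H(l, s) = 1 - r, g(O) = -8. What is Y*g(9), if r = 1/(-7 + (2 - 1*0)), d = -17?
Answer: -48/5 ≈ -9.6000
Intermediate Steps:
r = -1/5 (r = 1/(-7 + (2 + 0)) = 1/(-7 + 2) = 1/(-5) = -1/5 ≈ -0.20000)
H(l, s) = 6/5 (H(l, s) = 1 - 1*(-1/5) = 1 + 1/5 = 6/5)
Y = 6/5 ≈ 1.2000
Y*g(9) = (6/5)*(-8) = -48/5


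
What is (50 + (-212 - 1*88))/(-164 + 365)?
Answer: -250/201 ≈ -1.2438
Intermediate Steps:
(50 + (-212 - 1*88))/(-164 + 365) = (50 + (-212 - 88))/201 = (50 - 300)*(1/201) = -250*1/201 = -250/201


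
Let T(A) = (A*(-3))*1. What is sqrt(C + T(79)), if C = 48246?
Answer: sqrt(48009) ≈ 219.11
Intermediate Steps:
T(A) = -3*A (T(A) = -3*A*1 = -3*A)
sqrt(C + T(79)) = sqrt(48246 - 3*79) = sqrt(48246 - 237) = sqrt(48009)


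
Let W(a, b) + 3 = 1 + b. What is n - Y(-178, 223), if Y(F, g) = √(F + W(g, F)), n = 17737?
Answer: 17737 - I*√358 ≈ 17737.0 - 18.921*I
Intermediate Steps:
W(a, b) = -2 + b (W(a, b) = -3 + (1 + b) = -2 + b)
Y(F, g) = √(-2 + 2*F) (Y(F, g) = √(F + (-2 + F)) = √(-2 + 2*F))
n - Y(-178, 223) = 17737 - √(-2 + 2*(-178)) = 17737 - √(-2 - 356) = 17737 - √(-358) = 17737 - I*√358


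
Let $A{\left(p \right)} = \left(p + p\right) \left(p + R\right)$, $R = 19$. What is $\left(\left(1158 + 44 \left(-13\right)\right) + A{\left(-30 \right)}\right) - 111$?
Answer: $1135$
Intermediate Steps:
$A{\left(p \right)} = 2 p \left(19 + p\right)$ ($A{\left(p \right)} = \left(p + p\right) \left(p + 19\right) = 2 p \left(19 + p\right)$)
$\left(\left(1158 + 44 \left(-13\right)\right) + A{\left(-30 \right)}\right) - 111 = \left(\left(1158 + 44 \left(-13\right)\right) + 2 \left(-30\right) \left(19 - 30\right)\right) - 111 = \left(\left(1158 - 572\right) + 2 \left(-30\right) \left(-11\right)\right) - 111 = \left(586 + 660\right) - 111 = 1246 - 111 = 1135$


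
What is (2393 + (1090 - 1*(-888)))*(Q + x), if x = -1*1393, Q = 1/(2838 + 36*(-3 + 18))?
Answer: -6855990721/1126 ≈ -6.0888e+6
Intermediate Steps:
Q = 1/3378 (Q = 1/(2838 + 36*15) = 1/(2838 + 540) = 1/3378 ≈ 0.00029603)
x = -1393
(2393 + (1090 - 1*(-888)))*(Q + x) = (2393 + (1090 - 1*(-888)))*(1/3378 - 1393) = (2393 + (1090 + 888))*(-4705553/3378) = (2393 + 1978)*(-4705553/3378) = 4371*(-4705553/3378) = -6855990721/1126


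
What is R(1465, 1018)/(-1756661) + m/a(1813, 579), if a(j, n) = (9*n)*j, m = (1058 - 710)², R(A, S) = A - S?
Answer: 23168402447/1844014481547 ≈ 0.012564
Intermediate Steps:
m = 121104 (m = 348² = 121104)
a(j, n) = 9*j*n
R(1465, 1018)/(-1756661) + m/a(1813, 579) = (1465 - 1*1018)/(-1756661) + 121104/((9*1813*579)) = (1465 - 1018)*(-1/1756661) + 121104/9447543 = 447*(-1/1756661) + 121104*(1/9447543) = -447/1756661 + 13456/1049727 = 23168402447/1844014481547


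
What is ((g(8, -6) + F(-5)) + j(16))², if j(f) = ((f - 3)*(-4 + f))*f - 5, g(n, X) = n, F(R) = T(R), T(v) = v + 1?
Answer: 6225025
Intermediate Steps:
T(v) = 1 + v
F(R) = 1 + R
j(f) = -5 + f*(-4 + f)*(-3 + f) (j(f) = ((-3 + f)*(-4 + f))*f - 5 = ((-4 + f)*(-3 + f))*f - 5 = f*(-4 + f)*(-3 + f) - 5 = -5 + f*(-4 + f)*(-3 + f))
((g(8, -6) + F(-5)) + j(16))² = ((8 + (1 - 5)) + (-5 + 16³ - 7*16² + 12*16))² = ((8 - 4) + (-5 + 4096 - 7*256 + 192))² = (4 + (-5 + 4096 - 1792 + 192))² = (4 + 2491)² = 2495² = 6225025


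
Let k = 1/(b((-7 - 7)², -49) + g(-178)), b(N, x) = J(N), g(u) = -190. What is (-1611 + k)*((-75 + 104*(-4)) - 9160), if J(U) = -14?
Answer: 1057250965/68 ≈ 1.5548e+7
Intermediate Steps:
b(N, x) = -14
k = -1/204 (k = 1/(-14 - 190) = 1/(-204) = -1/204 ≈ -0.0049020)
(-1611 + k)*((-75 + 104*(-4)) - 9160) = (-1611 - 1/204)*((-75 + 104*(-4)) - 9160) = -328645*((-75 - 416) - 9160)/204 = -328645*(-491 - 9160)/204 = -328645/204*(-9651) = 1057250965/68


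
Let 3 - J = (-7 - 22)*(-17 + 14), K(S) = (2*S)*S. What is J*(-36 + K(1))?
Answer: 2856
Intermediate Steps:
K(S) = 2*S**2
J = -84 (J = 3 - (-7 - 22)*(-17 + 14) = 3 - (-29)*(-3) = 3 - 1*87 = 3 - 87 = -84)
J*(-36 + K(1)) = -84*(-36 + 2*1**2) = -84*(-36 + 2*1) = -84*(-36 + 2) = -84*(-34) = 2856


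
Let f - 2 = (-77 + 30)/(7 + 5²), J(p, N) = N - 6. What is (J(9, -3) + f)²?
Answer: 73441/1024 ≈ 71.720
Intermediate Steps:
J(p, N) = -6 + N
f = 17/32 (f = 2 + (-77 + 30)/(7 + 5²) = 2 - 47/(7 + 25) = 2 - 47/32 = 17/32 ≈ 0.53125)
(J(9, -3) + f)² = ((-6 - 3) + 17/32)² = (-9 + 17/32)² = (-271/32)² = 73441/1024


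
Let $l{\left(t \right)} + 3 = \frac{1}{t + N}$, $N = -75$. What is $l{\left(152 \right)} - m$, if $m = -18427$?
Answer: $\frac{1418649}{77} \approx 18424.0$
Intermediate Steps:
$l{\left(t \right)} = -3 + \frac{1}{-75 + t}$ ($l{\left(t \right)} = -3 + \frac{1}{t - 75} = -3 + \frac{1}{-75 + t}$)
$l{\left(152 \right)} - m = \frac{226 - 456}{-75 + 152} - -18427 = \frac{226 - 456}{77} + 18427 = \frac{1}{77} \left(-230\right) + 18427 = - \frac{230}{77} + 18427 = \frac{1418649}{77}$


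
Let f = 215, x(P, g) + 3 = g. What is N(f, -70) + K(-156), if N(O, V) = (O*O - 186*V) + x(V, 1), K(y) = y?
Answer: 59087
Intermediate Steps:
x(P, g) = -3 + g
N(O, V) = -2 + O**2 - 186*V (N(O, V) = (O*O - 186*V) + (-3 + 1) = (O**2 - 186*V) - 2 = -2 + O**2 - 186*V)
N(f, -70) + K(-156) = (-2 + 215**2 - 186*(-70)) - 156 = (-2 + 46225 + 13020) - 156 = 59243 - 156 = 59087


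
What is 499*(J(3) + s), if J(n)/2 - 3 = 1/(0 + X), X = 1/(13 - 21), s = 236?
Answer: 112774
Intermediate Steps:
X = -1/8 (X = 1/(-8) = -1/8 ≈ -0.12500)
J(n) = -10 (J(n) = 6 + 2/(0 - 1/8) = 6 + 2/(-1/8) = 6 + 2*(-8) = 6 - 16 = -10)
499*(J(3) + s) = 499*(-10 + 236) = 499*226 = 112774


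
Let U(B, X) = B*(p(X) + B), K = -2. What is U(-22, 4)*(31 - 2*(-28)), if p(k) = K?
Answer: 45936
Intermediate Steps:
p(k) = -2
U(B, X) = B*(-2 + B)
U(-22, 4)*(31 - 2*(-28)) = (-22*(-2 - 22))*(31 - 2*(-28)) = (-22*(-24))*(31 + 56) = 528*87 = 45936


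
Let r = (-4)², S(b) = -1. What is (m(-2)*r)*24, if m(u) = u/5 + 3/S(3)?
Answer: -6528/5 ≈ -1305.6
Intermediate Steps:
r = 16
m(u) = -3 + u/5 (m(u) = u/5 + 3/(-1) = u*(⅕) + 3*(-1) = u/5 - 3 = -3 + u/5)
(m(-2)*r)*24 = ((-3 + (⅕)*(-2))*16)*24 = ((-3 - ⅖)*16)*24 = -17/5*16*24 = -272/5*24 = -6528/5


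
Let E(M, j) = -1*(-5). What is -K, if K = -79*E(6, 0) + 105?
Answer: 290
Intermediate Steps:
E(M, j) = 5
K = -290 (K = -79*5 + 105 = -395 + 105 = -290)
-K = -1*(-290) = 290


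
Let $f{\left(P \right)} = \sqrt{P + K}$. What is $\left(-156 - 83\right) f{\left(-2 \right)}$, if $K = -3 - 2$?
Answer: $- 239 i \sqrt{7} \approx - 632.33 i$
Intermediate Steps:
$K = -5$ ($K = -3 - 2 = -5$)
$f{\left(P \right)} = \sqrt{-5 + P}$ ($f{\left(P \right)} = \sqrt{P - 5} = \sqrt{-5 + P}$)
$\left(-156 - 83\right) f{\left(-2 \right)} = \left(-156 - 83\right) \sqrt{-5 - 2} = \left(-156 - 83\right) \sqrt{-7} = - 239 i \sqrt{7}$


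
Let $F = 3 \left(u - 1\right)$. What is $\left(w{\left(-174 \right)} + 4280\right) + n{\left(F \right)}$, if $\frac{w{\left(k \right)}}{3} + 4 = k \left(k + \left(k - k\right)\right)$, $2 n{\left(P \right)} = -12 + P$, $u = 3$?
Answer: $95093$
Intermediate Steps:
$F = 6$ ($F = 3 \left(3 - 1\right) = 3 \cdot 2 = 6$)
$n{\left(P \right)} = -6 + \frac{P}{2}$ ($n{\left(P \right)} = \frac{-12 + P}{2} = -6 + \frac{P}{2}$)
$w{\left(k \right)} = -12 + 3 k^{2}$ ($w{\left(k \right)} = -12 + 3 k \left(k + \left(k - k\right)\right) = -12 + 3 k \left(k + 0\right) = -12 + 3 k k = -12 + 3 k^{2}$)
$\left(w{\left(-174 \right)} + 4280\right) + n{\left(F \right)} = \left(\left(-12 + 3 \left(-174\right)^{2}\right) + 4280\right) + \left(-6 + \frac{1}{2} \cdot 6\right) = \left(\left(-12 + 3 \cdot 30276\right) + 4280\right) + \left(-6 + 3\right) = \left(\left(-12 + 90828\right) + 4280\right) - 3 = \left(90816 + 4280\right) - 3 = 95096 - 3 = 95093$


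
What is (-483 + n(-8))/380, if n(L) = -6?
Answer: -489/380 ≈ -1.2868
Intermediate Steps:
(-483 + n(-8))/380 = (-483 - 6)/380 = (1/380)*(-489) = -489/380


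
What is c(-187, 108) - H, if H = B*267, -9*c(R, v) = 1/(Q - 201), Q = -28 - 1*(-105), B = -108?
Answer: 32180977/1116 ≈ 28836.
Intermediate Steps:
Q = 77 (Q = -28 + 105 = 77)
c(R, v) = 1/1116 (c(R, v) = -1/(9*(77 - 201)) = -⅑/(-124) = -⅑*(-1/124) = 1/1116)
H = -28836 (H = -108*267 = -28836)
c(-187, 108) - H = 1/1116 - 1*(-28836) = 1/1116 + 28836 = 32180977/1116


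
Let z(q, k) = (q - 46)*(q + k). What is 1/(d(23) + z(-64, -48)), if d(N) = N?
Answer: 1/12343 ≈ 8.1018e-5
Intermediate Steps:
z(q, k) = (-46 + q)*(k + q)
1/(d(23) + z(-64, -48)) = 1/(23 + ((-64)² - 46*(-48) - 46*(-64) - 48*(-64))) = 1/(23 + (4096 + 2208 + 2944 + 3072)) = 1/(23 + 12320) = 1/12343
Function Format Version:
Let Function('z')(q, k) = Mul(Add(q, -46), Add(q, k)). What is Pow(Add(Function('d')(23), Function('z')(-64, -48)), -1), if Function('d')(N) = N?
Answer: Rational(1, 12343) ≈ 8.1018e-5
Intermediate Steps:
Function('z')(q, k) = Mul(Add(-46, q), Add(k, q))
Pow(Add(Function('d')(23), Function('z')(-64, -48)), -1) = Pow(Add(23, Add(Pow(-64, 2), Mul(-46, -48), Mul(-46, -64), Mul(-48, -64))), -1) = Pow(Add(23, Add(4096, 2208, 2944, 3072)), -1) = Pow(Add(23, 12320), -1) = Pow(12343, -1) = Rational(1, 12343)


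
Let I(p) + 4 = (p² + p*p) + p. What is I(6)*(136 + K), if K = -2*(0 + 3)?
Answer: 9620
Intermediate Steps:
I(p) = -4 + p + 2*p² (I(p) = -4 + ((p² + p*p) + p) = -4 + ((p² + p²) + p) = -4 + (2*p² + p) = -4 + (p + 2*p²) = -4 + p + 2*p²)
K = -6 (K = -2*3 = -6)
I(6)*(136 + K) = (-4 + 6 + 2*6²)*(136 - 6) = (-4 + 6 + 2*36)*130 = (-4 + 6 + 72)*130 = 74*130 = 9620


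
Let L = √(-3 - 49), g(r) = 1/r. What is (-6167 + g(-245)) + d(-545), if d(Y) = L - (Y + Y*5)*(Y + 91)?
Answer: -365233016/245 + 2*I*√13 ≈ -1.4907e+6 + 7.2111*I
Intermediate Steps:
L = 2*I*√13 (L = √(-52) = 2*I*√13 ≈ 7.2111*I)
d(Y) = -6*Y*(91 + Y) + 2*I*√13 (d(Y) = 2*I*√13 - (Y + Y*5)*(Y + 91) = 2*I*√13 - (Y + 5*Y)*(91 + Y) = 2*I*√13 - 6*Y*(91 + Y) = -6*Y*(91 + Y) + 2*I*√13)
(-6167 + g(-245)) + d(-545) = (-6167 + 1/(-245)) + (-546*(-545) - 6*(-545)² + 2*I*√13) = (-6167 - 1/245) + (297570 - 6*297025 + 2*I*√13) = -1510916/245 + (297570 - 1782150 + 2*I*√13) = -1510916/245 + (-1484580 + 2*I*√13) = -365233016/245 + 2*I*√13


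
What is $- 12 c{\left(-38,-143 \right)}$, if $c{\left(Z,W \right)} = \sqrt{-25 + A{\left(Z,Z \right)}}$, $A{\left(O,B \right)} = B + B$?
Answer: $- 12 i \sqrt{101} \approx - 120.6 i$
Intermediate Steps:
$A{\left(O,B \right)} = 2 B$
$c{\left(Z,W \right)} = \sqrt{-25 + 2 Z}$
$- 12 c{\left(-38,-143 \right)} = - 12 \sqrt{-25 + 2 \left(-38\right)} = - 12 \sqrt{-25 - 76} = - 12 \sqrt{-101} = - 12 i \sqrt{101}$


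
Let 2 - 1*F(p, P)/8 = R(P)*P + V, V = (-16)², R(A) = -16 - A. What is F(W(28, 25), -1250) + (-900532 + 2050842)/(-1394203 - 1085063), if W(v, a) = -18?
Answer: 15294551710589/1239633 ≈ 1.2338e+7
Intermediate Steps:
V = 256
F(p, P) = -2032 - 8*P*(-16 - P) (F(p, P) = 16 - 8*((-16 - P)*P + 256) = 16 - 8*(P*(-16 - P) + 256) = 16 - 8*(256 + P*(-16 - P)) = 16 + (-2048 - 8*P*(-16 - P)) = -2032 - 8*P*(-16 - P))
F(W(28, 25), -1250) + (-900532 + 2050842)/(-1394203 - 1085063) = (-2032 + 8*(-1250)*(16 - 1250)) + (-900532 + 2050842)/(-1394203 - 1085063) = (-2032 + 8*(-1250)*(-1234)) + 1150310/(-2479266) = (-2032 + 12340000) + 1150310*(-1/2479266) = 12337968 - 575155/1239633 = 15294551710589/1239633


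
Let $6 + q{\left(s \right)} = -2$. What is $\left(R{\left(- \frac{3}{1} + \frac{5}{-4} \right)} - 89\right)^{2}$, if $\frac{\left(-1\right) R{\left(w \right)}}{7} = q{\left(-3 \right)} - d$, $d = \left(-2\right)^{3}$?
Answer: $7921$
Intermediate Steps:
$q{\left(s \right)} = -8$ ($q{\left(s \right)} = -6 - 2 = -8$)
$d = -8$
$R{\left(w \right)} = 0$ ($R{\left(w \right)} = - 7 \left(-8 - -8\right) = - 7 \left(-8 + 8\right) = \left(-7\right) 0 = 0$)
$\left(R{\left(- \frac{3}{1} + \frac{5}{-4} \right)} - 89\right)^{2} = \left(0 - 89\right)^{2} = \left(-89\right)^{2} = 7921$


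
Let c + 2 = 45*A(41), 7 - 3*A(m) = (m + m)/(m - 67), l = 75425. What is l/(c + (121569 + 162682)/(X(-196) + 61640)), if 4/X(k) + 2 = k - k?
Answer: 12087519990/24827183 ≈ 486.87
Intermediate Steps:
X(k) = -2 (X(k) = 4/(-2 + (k - k)) = 4/(-2 + 0) = 4/(-2) = 4*(-½) = -2)
A(m) = 7/3 - 2*m/(3*(-67 + m)) (A(m) = 7/3 - (m + m)/(3*(m - 67)) = 7/3 - 2*m/(3*(-67 + m)))
c = 1954/13 (c = -2 + 45*((-469 + 5*41)/(3*(-67 + 41))) = -2 + 45*((⅓)*(-469 + 205)/(-26)) = -2 + 45*((⅓)*(-1/26)*(-264)) = -2 + 45*(44/13) = -2 + 1980/13 = 1954/13 ≈ 150.31)
l/(c + (121569 + 162682)/(X(-196) + 61640)) = 75425/(1954/13 + (121569 + 162682)/(-2 + 61640)) = 75425/(1954/13 + 284251/61638) = 75425/(124135915/801294) = 75425*(801294/124135915) = 12087519990/24827183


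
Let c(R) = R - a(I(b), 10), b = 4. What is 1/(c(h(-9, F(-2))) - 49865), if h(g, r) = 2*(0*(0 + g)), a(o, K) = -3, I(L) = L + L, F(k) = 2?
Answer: -1/49862 ≈ -2.0055e-5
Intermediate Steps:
I(L) = 2*L
h(g, r) = 0 (h(g, r) = 2*(0*g) = 2*0 = 0)
c(R) = 3 + R (c(R) = R - 1*(-3) = R + 3 = 3 + R)
1/(c(h(-9, F(-2))) - 49865) = 1/((3 + 0) - 49865) = 1/(3 - 49865) = 1/(-49862) = -1/49862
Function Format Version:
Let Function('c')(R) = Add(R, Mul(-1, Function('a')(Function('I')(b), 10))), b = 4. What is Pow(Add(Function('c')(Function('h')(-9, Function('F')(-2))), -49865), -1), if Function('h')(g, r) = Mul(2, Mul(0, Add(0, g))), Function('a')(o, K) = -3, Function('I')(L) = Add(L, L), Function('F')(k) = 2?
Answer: Rational(-1, 49862) ≈ -2.0055e-5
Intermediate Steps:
Function('I')(L) = Mul(2, L)
Function('h')(g, r) = 0 (Function('h')(g, r) = Mul(2, Mul(0, g)) = Mul(2, 0) = 0)
Function('c')(R) = Add(3, R) (Function('c')(R) = Add(R, Mul(-1, -3)) = Add(R, 3) = Add(3, R))
Pow(Add(Function('c')(Function('h')(-9, Function('F')(-2))), -49865), -1) = Pow(Add(Add(3, 0), -49865), -1) = Pow(Add(3, -49865), -1) = Pow(-49862, -1) = Rational(-1, 49862)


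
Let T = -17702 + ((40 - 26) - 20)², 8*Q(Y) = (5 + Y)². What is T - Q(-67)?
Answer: -36293/2 ≈ -18147.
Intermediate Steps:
Q(Y) = (5 + Y)²/8
T = -17666 (T = -17702 + (14 - 20)² = -17702 + (-6)² = -17702 + 36 = -17666)
T - Q(-67) = -17666 - (5 - 67)²/8 = -17666 - (-62)²/8 = -17666 - 3844/8 = -17666 - 1*961/2 = -17666 - 961/2 = -36293/2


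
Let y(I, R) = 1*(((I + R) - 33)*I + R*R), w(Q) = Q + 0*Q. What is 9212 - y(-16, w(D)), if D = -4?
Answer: 8348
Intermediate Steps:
w(Q) = Q (w(Q) = Q + 0 = Q)
y(I, R) = R² + I*(-33 + I + R) (y(I, R) = 1*((-33 + I + R)*I + R²) = 1*(I*(-33 + I + R) + R²) = 1*(R² + I*(-33 + I + R)) = R² + I*(-33 + I + R))
9212 - y(-16, w(D)) = 9212 - ((-16)² + (-4)² - 33*(-16) - 16*(-4)) = 9212 - (256 + 16 + 528 + 64) = 9212 - 1*864 = 9212 - 864 = 8348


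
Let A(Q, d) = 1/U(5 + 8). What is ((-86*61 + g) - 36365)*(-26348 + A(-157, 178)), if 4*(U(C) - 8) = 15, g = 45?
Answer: 51473339232/47 ≈ 1.0952e+9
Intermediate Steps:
U(C) = 47/4 (U(C) = 8 + (1/4)*15 = 8 + 15/4 = 47/4)
A(Q, d) = 4/47 (A(Q, d) = 1/(47/4) = 4/47)
((-86*61 + g) - 36365)*(-26348 + A(-157, 178)) = ((-86*61 + 45) - 36365)*(-26348 + 4/47) = ((-5246 + 45) - 36365)*(-1238352/47) = (-5201 - 36365)*(-1238352/47) = -41566*(-1238352/47) = 51473339232/47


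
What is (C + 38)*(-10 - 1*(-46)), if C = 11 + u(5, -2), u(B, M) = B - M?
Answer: 2016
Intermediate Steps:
C = 18 (C = 11 + (5 - 1*(-2)) = 11 + (5 + 2) = 11 + 7 = 18)
(C + 38)*(-10 - 1*(-46)) = (18 + 38)*(-10 - 1*(-46)) = 56*(-10 + 46) = 56*36 = 2016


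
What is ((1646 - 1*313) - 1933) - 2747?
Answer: -3347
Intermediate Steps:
((1646 - 1*313) - 1933) - 2747 = ((1646 - 313) - 1933) - 2747 = (1333 - 1933) - 2747 = -600 - 2747 = -3347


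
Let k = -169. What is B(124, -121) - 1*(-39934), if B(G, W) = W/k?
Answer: 6748967/169 ≈ 39935.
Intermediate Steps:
B(G, W) = -W/169 (B(G, W) = W/(-169) = W*(-1/169) = -W/169)
B(124, -121) - 1*(-39934) = -1/169*(-121) - 1*(-39934) = 121/169 + 39934 = 6748967/169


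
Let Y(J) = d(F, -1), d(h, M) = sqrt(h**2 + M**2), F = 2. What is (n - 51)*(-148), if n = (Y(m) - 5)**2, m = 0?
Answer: 3108 + 1480*sqrt(5) ≈ 6417.4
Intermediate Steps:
d(h, M) = sqrt(M**2 + h**2)
Y(J) = sqrt(5) (Y(J) = sqrt((-1)**2 + 2**2) = sqrt(1 + 4) = sqrt(5))
n = (-5 + sqrt(5))**2 (n = (sqrt(5) - 5)**2 = (-5 + sqrt(5))**2 ≈ 7.6393)
(n - 51)*(-148) = ((5 - sqrt(5))**2 - 51)*(-148) = (-51 + (5 - sqrt(5))**2)*(-148) = 7548 - 148*(5 - sqrt(5))**2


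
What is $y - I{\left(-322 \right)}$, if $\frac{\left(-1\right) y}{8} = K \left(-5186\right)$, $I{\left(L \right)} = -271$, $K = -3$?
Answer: $-124193$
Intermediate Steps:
$y = -124464$ ($y = - 8 \left(\left(-3\right) \left(-5186\right)\right) = \left(-8\right) 15558 = -124464$)
$y - I{\left(-322 \right)} = -124464 - -271 = -124464 + 271 = -124193$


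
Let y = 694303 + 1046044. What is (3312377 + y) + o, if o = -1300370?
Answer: 3752354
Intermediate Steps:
y = 1740347
(3312377 + y) + o = (3312377 + 1740347) - 1300370 = 5052724 - 1300370 = 3752354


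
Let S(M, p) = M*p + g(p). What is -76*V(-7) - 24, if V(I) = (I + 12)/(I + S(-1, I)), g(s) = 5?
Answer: -100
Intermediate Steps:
S(M, p) = 5 + M*p (S(M, p) = M*p + 5 = 5 + M*p)
V(I) = 12/5 + I/5 (V(I) = (I + 12)/(I + (5 - I)) = (12 + I)/5 = (12 + I)*(⅕) = 12/5 + I/5)
-76*V(-7) - 24 = -76*(12/5 + (⅕)*(-7)) - 24 = -76*(12/5 - 7/5) - 24 = -76*1 - 24 = -76 - 24 = -100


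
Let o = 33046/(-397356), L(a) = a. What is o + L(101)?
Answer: 20049955/198678 ≈ 100.92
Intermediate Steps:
o = -16523/198678 (o = 33046*(-1/397356) = -16523/198678 ≈ -0.083165)
o + L(101) = -16523/198678 + 101 = 20049955/198678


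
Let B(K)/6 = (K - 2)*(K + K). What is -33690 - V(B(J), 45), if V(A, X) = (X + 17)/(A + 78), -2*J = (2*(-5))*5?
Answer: -117544441/3489 ≈ -33690.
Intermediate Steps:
J = 25 (J = -2*(-5)*5/2 = -(-5)*5 = -1/2*(-50) = 25)
B(K) = 12*K*(-2 + K) (B(K) = 6*((K - 2)*(K + K)) = 6*((-2 + K)*(2*K)) = 6*(2*K*(-2 + K)) = 12*K*(-2 + K))
V(A, X) = (17 + X)/(78 + A)
-33690 - V(B(J), 45) = -33690 - (17 + 45)/(78 + 12*25*(-2 + 25)) = -33690 - 62/(78 + 12*25*23) = -33690 - 62/(78 + 6900) = -33690 - 62/6978 = -33690 - 1*31/3489 = -33690 - 31/3489 = -117544441/3489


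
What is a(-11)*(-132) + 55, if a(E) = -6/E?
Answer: -17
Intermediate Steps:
a(-11)*(-132) + 55 = -6/(-11)*(-132) + 55 = -6*(-1/11)*(-132) + 55 = (6/11)*(-132) + 55 = -72 + 55 = -17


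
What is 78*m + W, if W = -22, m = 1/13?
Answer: -16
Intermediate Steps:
m = 1/13 ≈ 0.076923
78*m + W = 78*(1/13) - 22 = 6 - 22 = -16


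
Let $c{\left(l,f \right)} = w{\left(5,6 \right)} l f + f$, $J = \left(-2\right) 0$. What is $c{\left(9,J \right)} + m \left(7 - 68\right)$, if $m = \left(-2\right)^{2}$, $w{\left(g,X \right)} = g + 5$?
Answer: $-244$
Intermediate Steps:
$J = 0$
$w{\left(g,X \right)} = 5 + g$
$m = 4$
$c{\left(l,f \right)} = f + 10 f l$ ($c{\left(l,f \right)} = \left(5 + 5\right) l f + f = 10 l f + f = 10 f l + f = f + 10 f l$)
$c{\left(9,J \right)} + m \left(7 - 68\right) = 0 \left(1 + 10 \cdot 9\right) + 4 \left(7 - 68\right) = 0 \left(1 + 90\right) + 4 \left(7 - 68\right) = 0 \cdot 91 + 4 \left(-61\right) = 0 - 244 = -244$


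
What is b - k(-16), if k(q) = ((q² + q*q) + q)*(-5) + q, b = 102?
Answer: 2598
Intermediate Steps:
k(q) = -10*q² - 4*q (k(q) = ((q² + q²) + q)*(-5) + q = (2*q² + q)*(-5) + q = (q + 2*q²)*(-5) + q = (-10*q² - 5*q) + q = -10*q² - 4*q)
b - k(-16) = 102 - (-2)*(-16)*(2 + 5*(-16)) = 102 - (-2)*(-16)*(2 - 80) = 102 - (-2)*(-16)*(-78) = 102 - 1*(-2496) = 102 + 2496 = 2598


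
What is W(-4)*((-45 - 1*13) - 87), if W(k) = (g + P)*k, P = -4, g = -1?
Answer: -2900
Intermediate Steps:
W(k) = -5*k (W(k) = (-1 - 4)*k = -5*k)
W(-4)*((-45 - 1*13) - 87) = (-5*(-4))*((-45 - 1*13) - 87) = 20*((-45 - 13) - 87) = 20*(-58 - 87) = 20*(-145) = -2900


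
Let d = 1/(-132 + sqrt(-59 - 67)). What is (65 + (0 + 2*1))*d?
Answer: -1474/2925 - 67*I*sqrt(14)/5850 ≈ -0.50393 - 0.042853*I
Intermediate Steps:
d = 1/(-132 + 3*I*sqrt(14)) (d = 1/(-132 + sqrt(-126)) = 1/(-132 + 3*I*sqrt(14)) ≈ -0.0075214 - 0.0006396*I)
(65 + (0 + 2*1))*d = (65 + (0 + 2*1))*(-22/2925 - I*sqrt(14)/5850) = (65 + (0 + 2))*(-22/2925 - I*sqrt(14)/5850) = (65 + 2)*(-22/2925 - I*sqrt(14)/5850) = 67*(-22/2925 - I*sqrt(14)/5850) = -1474/2925 - 67*I*sqrt(14)/5850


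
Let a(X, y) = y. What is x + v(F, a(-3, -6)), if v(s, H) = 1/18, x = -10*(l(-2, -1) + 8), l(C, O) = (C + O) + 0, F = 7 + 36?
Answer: -899/18 ≈ -49.944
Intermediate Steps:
F = 43
l(C, O) = C + O
x = -50 (x = -10*((-2 - 1) + 8) = -10*(-3 + 8) = -10*5 = -50)
v(s, H) = 1/18
x + v(F, a(-3, -6)) = -50 + 1/18 = -899/18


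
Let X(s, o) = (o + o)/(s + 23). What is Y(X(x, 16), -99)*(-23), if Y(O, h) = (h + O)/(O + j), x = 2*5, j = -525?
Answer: -74405/17293 ≈ -4.3026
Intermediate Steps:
x = 10
X(s, o) = 2*o/(23 + s) (X(s, o) = (2*o)/(23 + s) = 2*o/(23 + s))
Y(O, h) = (O + h)/(-525 + O) (Y(O, h) = (h + O)/(O - 525) = (O + h)/(-525 + O))
Y(X(x, 16), -99)*(-23) = ((2*16/(23 + 10) - 99)/(-525 + 2*16/(23 + 10)))*(-23) = ((2*16/33 - 99)/(-525 + 2*16/33))*(-23) = ((2*16*(1/33) - 99)/(-525 + 2*16*(1/33)))*(-23) = ((32/33 - 99)/(-525 + 32/33))*(-23) = (-3235/33/(-17293/33))*(-23) = -33/17293*(-3235/33)*(-23) = (3235/17293)*(-23) = -74405/17293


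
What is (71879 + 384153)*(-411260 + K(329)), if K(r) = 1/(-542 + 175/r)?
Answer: -4772901955857184/25449 ≈ -1.8755e+11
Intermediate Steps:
(71879 + 384153)*(-411260 + K(329)) = (71879 + 384153)*(-411260 - 1*329/(-175 + 542*329)) = 456032*(-411260 - 1*329/(-175 + 178318)) = 456032*(-411260 - 1*329/178143) = 456032*(-411260 - 1*329*1/178143) = 456032*(-411260 - 47/25449) = 456032*(-10466155787/25449) = -4772901955857184/25449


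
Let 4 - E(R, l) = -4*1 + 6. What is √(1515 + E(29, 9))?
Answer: √1517 ≈ 38.949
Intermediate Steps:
E(R, l) = 2 (E(R, l) = 4 - (-4*1 + 6) = 4 - (-4 + 6) = 4 - 1*2 = 4 - 2 = 2)
√(1515 + E(29, 9)) = √(1515 + 2) = √1517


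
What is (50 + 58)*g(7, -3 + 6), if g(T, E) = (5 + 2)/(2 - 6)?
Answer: -189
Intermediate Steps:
g(T, E) = -7/4 (g(T, E) = 7/(-4) = 7*(-¼) = -7/4)
(50 + 58)*g(7, -3 + 6) = (50 + 58)*(-7/4) = 108*(-7/4) = -189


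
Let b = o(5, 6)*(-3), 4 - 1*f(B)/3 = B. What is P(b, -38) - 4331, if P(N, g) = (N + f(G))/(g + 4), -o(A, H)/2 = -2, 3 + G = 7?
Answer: -73621/17 ≈ -4330.6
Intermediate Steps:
G = 4 (G = -3 + 7 = 4)
o(A, H) = 4 (o(A, H) = -2*(-2) = 4)
f(B) = 12 - 3*B
b = -12 (b = 4*(-3) = -12)
P(N, g) = N/(4 + g) (P(N, g) = (N + (12 - 3*4))/(g + 4) = (N + (12 - 12))/(4 + g) = (N + 0)/(4 + g) = N/(4 + g))
P(b, -38) - 4331 = -12/(4 - 38) - 4331 = -12/(-34) - 4331 = -12*(-1/34) - 4331 = 6/17 - 4331 = -73621/17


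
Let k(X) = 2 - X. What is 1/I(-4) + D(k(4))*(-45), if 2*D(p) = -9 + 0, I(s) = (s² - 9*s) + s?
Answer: 9721/48 ≈ 202.52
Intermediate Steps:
I(s) = s² - 8*s
D(p) = -9/2 (D(p) = (-9 + 0)/2 = (½)*(-9) = -9/2)
1/I(-4) + D(k(4))*(-45) = 1/(-4*(-8 - 4)) - 9/2*(-45) = 1/(-4*(-12)) + 405/2 = 1/48 + 405/2 = 9721/48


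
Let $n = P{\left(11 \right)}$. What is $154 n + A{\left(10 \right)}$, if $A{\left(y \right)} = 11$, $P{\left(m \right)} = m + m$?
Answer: $3399$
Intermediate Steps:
$P{\left(m \right)} = 2 m$
$n = 22$ ($n = 2 \cdot 11 = 22$)
$154 n + A{\left(10 \right)} = 154 \cdot 22 + 11 = 3388 + 11 = 3399$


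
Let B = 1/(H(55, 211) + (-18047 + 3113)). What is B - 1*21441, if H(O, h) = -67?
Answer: -321636442/15001 ≈ -21441.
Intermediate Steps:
B = -1/15001 (B = 1/(-67 + (-18047 + 3113)) = 1/(-67 - 14934) = 1/(-15001) = -1/15001 ≈ -6.6662e-5)
B - 1*21441 = -1/15001 - 1*21441 = -1/15001 - 21441 = -321636442/15001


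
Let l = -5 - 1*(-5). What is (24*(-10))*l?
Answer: 0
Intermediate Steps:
l = 0 (l = -5 + 5 = 0)
(24*(-10))*l = (24*(-10))*0 = -240*0 = 0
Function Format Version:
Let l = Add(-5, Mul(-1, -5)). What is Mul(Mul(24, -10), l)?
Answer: 0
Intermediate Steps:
l = 0 (l = Add(-5, 5) = 0)
Mul(Mul(24, -10), l) = Mul(Mul(24, -10), 0) = Mul(-240, 0) = 0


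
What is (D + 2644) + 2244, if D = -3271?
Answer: 1617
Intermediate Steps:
(D + 2644) + 2244 = (-3271 + 2644) + 2244 = -627 + 2244 = 1617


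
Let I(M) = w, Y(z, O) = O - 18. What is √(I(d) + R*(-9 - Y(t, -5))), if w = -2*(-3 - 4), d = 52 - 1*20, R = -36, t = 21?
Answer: 7*I*√10 ≈ 22.136*I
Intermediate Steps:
d = 32 (d = 52 - 20 = 32)
Y(z, O) = -18 + O
w = 14 (w = -2*(-7) = 14)
I(M) = 14
√(I(d) + R*(-9 - Y(t, -5))) = √(14 - 36*(-9 - (-18 - 5))) = √(14 - 36*(-9 - 1*(-23))) = √(14 - 36*(-9 + 23)) = √(14 - 36*14) = √(14 - 504) = √(-490) = 7*I*√10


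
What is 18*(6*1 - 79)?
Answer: -1314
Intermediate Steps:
18*(6*1 - 79) = 18*(6 - 79) = 18*(-73) = -1314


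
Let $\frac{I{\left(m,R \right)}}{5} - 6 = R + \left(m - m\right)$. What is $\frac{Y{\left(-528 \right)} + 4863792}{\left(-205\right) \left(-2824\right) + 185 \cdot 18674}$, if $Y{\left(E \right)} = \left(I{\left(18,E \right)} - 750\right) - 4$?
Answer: $\frac{2430214}{2016805} \approx 1.205$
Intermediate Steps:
$I{\left(m,R \right)} = 30 + 5 R$ ($I{\left(m,R \right)} = 30 + 5 \left(R + \left(m - m\right)\right) = 30 + 5 \left(R + 0\right) = 30 + 5 R$)
$Y{\left(E \right)} = -724 + 5 E$ ($Y{\left(E \right)} = \left(\left(30 + 5 E\right) - 750\right) - 4 = \left(-720 + 5 E\right) - 4 = -724 + 5 E$)
$\frac{Y{\left(-528 \right)} + 4863792}{\left(-205\right) \left(-2824\right) + 185 \cdot 18674} = \frac{\left(-724 + 5 \left(-528\right)\right) + 4863792}{\left(-205\right) \left(-2824\right) + 185 \cdot 18674} = \frac{\left(-724 - 2640\right) + 4863792}{578920 + 3454690} = \frac{-3364 + 4863792}{4033610} = 4860428 \cdot \frac{1}{4033610} = \frac{2430214}{2016805}$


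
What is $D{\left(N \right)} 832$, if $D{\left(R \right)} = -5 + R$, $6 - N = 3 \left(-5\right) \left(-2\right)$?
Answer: $-24128$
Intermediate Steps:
$N = -24$ ($N = 6 - 3 \left(-5\right) \left(-2\right) = 6 - \left(-15\right) \left(-2\right) = 6 - 30 = -24$)
$D{\left(N \right)} 832 = \left(-5 - 24\right) 832 = \left(-29\right) 832 = -24128$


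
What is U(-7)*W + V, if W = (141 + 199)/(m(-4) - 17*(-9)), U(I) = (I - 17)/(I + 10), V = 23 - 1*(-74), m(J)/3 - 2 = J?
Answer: 11539/147 ≈ 78.497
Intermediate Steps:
m(J) = 6 + 3*J
V = 97 (V = 23 + 74 = 97)
U(I) = (-17 + I)/(10 + I)
W = 340/147 (W = (141 + 199)/((6 + 3*(-4)) - 17*(-9)) = 340/((6 - 12) + 153) = 340/(-6 + 153) = 340/147 ≈ 2.3129)
U(-7)*W + V = ((-17 - 7)/(10 - 7))*(340/147) + 97 = (-24/3)*(340/147) + 97 = ((⅓)*(-24))*(340/147) + 97 = -8*340/147 + 97 = -2720/147 + 97 = 11539/147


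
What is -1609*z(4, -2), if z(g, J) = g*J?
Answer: 12872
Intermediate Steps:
z(g, J) = J*g
-1609*z(4, -2) = -(-3218)*4 = -1609*(-8) = 12872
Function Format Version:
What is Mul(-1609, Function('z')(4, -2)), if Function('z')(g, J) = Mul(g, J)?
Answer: 12872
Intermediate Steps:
Function('z')(g, J) = Mul(J, g)
Mul(-1609, Function('z')(4, -2)) = Mul(-1609, Mul(-2, 4)) = Mul(-1609, -8) = 12872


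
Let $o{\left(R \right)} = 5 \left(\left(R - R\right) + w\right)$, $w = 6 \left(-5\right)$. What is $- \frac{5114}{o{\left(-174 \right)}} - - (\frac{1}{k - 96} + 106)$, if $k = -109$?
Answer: $\frac{430772}{3075} \approx 140.09$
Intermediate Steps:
$w = -30$
$o{\left(R \right)} = -150$ ($o{\left(R \right)} = 5 \left(\left(R - R\right) - 30\right) = 5 \left(0 - 30\right) = 5 \left(-30\right) = -150$)
$- \frac{5114}{o{\left(-174 \right)}} - - (\frac{1}{k - 96} + 106) = - \frac{5114}{-150} - - (\frac{1}{-109 - 96} + 106) = \left(-5114\right) \left(- \frac{1}{150}\right) - - (\frac{1}{-205} + 106) = \frac{2557}{75} - - (- \frac{1}{205} + 106) = \frac{2557}{75} - \left(-1\right) \frac{21729}{205} = \frac{2557}{75} - - \frac{21729}{205} = \frac{2557}{75} + \frac{21729}{205} = \frac{430772}{3075}$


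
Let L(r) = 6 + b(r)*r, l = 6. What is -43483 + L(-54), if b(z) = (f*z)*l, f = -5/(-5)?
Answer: -25981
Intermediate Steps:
f = 1 (f = -5*(-1/5) = 1)
b(z) = 6*z (b(z) = (1*z)*6 = z*6 = 6*z)
L(r) = 6 + 6*r**2 (L(r) = 6 + (6*r)*r = 6 + 6*r**2)
-43483 + L(-54) = -43483 + (6 + 6*(-54)**2) = -43483 + (6 + 6*2916) = -43483 + (6 + 17496) = -43483 + 17502 = -25981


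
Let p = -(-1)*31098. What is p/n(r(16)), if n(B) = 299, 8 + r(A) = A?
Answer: 31098/299 ≈ 104.01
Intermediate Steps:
r(A) = -8 + A
p = 31098 (p = -1*(-31098) = 31098)
p/n(r(16)) = 31098/299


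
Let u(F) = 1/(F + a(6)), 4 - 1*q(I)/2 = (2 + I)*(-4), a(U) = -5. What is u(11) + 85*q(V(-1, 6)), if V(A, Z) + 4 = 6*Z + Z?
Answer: 167281/6 ≈ 27880.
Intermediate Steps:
V(A, Z) = -4 + 7*Z (V(A, Z) = -4 + (6*Z + Z) = -4 + 7*Z)
q(I) = 24 + 8*I (q(I) = 8 - 2*(2 + I)*(-4) = 8 - 2*(-8 - 4*I) = 8 + (16 + 8*I) = 24 + 8*I)
u(F) = 1/(-5 + F) (u(F) = 1/(F - 5) = 1/(-5 + F))
u(11) + 85*q(V(-1, 6)) = 1/(-5 + 11) + 85*(24 + 8*(-4 + 7*6)) = 1/6 + 85*(24 + 8*(-4 + 42)) = ⅙ + 85*(24 + 8*38) = ⅙ + 85*(24 + 304) = ⅙ + 85*328 = ⅙ + 27880 = 167281/6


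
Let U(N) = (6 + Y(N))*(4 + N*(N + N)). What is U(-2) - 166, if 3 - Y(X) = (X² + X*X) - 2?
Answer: -130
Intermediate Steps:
Y(X) = 5 - 2*X² (Y(X) = 3 - ((X² + X*X) - 2) = 3 - ((X² + X²) - 2) = 3 - (2*X² - 2) = 3 - (-2 + 2*X²) = 3 + (2 - 2*X²) = 5 - 2*X²)
U(N) = (4 + 2*N²)*(11 - 2*N²) (U(N) = (6 + (5 - 2*N²))*(4 + N*(N + N)) = (11 - 2*N²)*(4 + N*(2*N)) = (11 - 2*N²)*(4 + 2*N²) = (4 + 2*N²)*(11 - 2*N²))
U(-2) - 166 = (44 - 4*(-2)⁴ + 14*(-2)²) - 166 = (44 - 4*16 + 14*4) - 166 = (44 - 64 + 56) - 166 = 36 - 166 = -130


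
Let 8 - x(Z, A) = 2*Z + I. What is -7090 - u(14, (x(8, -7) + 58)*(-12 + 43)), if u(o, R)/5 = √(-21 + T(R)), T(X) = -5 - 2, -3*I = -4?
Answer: -7090 - 10*I*√7 ≈ -7090.0 - 26.458*I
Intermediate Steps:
I = 4/3 (I = -⅓*(-4) = 4/3 ≈ 1.3333)
T(X) = -7
x(Z, A) = 20/3 - 2*Z (x(Z, A) = 8 - (2*Z + 4/3) = 8 - (4/3 + 2*Z) = 8 + (-4/3 - 2*Z) = 20/3 - 2*Z)
u(o, R) = 10*I*√7 (u(o, R) = 5*√(-21 - 7) = 5*√(-28) = 5*(2*I*√7) = 10*I*√7)
-7090 - u(14, (x(8, -7) + 58)*(-12 + 43)) = -7090 - 10*I*√7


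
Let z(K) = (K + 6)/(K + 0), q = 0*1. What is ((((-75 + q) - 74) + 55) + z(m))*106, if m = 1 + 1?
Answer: -9540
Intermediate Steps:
q = 0
m = 2
z(K) = (6 + K)/K
((((-75 + q) - 74) + 55) + z(m))*106 = ((((-75 + 0) - 74) + 55) + (6 + 2)/2)*106 = (((-75 - 74) + 55) + (½)*8)*106 = ((-149 + 55) + 4)*106 = (-94 + 4)*106 = -90*106 = -9540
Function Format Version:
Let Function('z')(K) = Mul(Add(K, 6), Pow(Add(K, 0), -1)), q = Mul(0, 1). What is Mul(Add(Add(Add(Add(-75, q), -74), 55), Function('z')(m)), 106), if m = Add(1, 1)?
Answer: -9540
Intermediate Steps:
q = 0
m = 2
Function('z')(K) = Mul(Pow(K, -1), Add(6, K)) (Function('z')(K) = Mul(Add(6, K), Pow(K, -1)) = Mul(Pow(K, -1), Add(6, K)))
Mul(Add(Add(Add(Add(-75, q), -74), 55), Function('z')(m)), 106) = Mul(Add(Add(Add(Add(-75, 0), -74), 55), Mul(Pow(2, -1), Add(6, 2))), 106) = Mul(Add(Add(Add(-75, -74), 55), Mul(Rational(1, 2), 8)), 106) = Mul(Add(Add(-149, 55), 4), 106) = Mul(Add(-94, 4), 106) = Mul(-90, 106) = -9540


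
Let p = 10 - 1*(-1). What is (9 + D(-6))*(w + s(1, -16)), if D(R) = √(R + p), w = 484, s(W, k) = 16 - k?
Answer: 4644 + 516*√5 ≈ 5797.8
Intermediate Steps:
p = 11 (p = 10 + 1 = 11)
D(R) = √(11 + R) (D(R) = √(R + 11) = √(11 + R))
(9 + D(-6))*(w + s(1, -16)) = (9 + √(11 - 6))*(484 + (16 - 1*(-16))) = (9 + √5)*(484 + (16 + 16)) = (9 + √5)*(484 + 32) = (9 + √5)*516 = 4644 + 516*√5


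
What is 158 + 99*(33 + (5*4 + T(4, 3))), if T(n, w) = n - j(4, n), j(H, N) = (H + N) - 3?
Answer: 5306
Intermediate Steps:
j(H, N) = -3 + H + N
T(n, w) = -1 (T(n, w) = n - (-3 + 4 + n) = n - (1 + n) = n + (-1 - n) = -1)
158 + 99*(33 + (5*4 + T(4, 3))) = 158 + 99*(33 + (5*4 - 1)) = 158 + 99*(33 + (20 - 1)) = 158 + 99*(33 + 19) = 158 + 99*52 = 158 + 5148 = 5306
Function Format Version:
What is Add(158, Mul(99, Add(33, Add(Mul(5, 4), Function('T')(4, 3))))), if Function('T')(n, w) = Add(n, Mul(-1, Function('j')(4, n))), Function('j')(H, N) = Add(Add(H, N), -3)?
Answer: 5306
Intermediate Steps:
Function('j')(H, N) = Add(-3, H, N)
Function('T')(n, w) = -1 (Function('T')(n, w) = Add(n, Mul(-1, Add(-3, 4, n))) = Add(n, Mul(-1, Add(1, n))) = Add(n, Add(-1, Mul(-1, n))) = -1)
Add(158, Mul(99, Add(33, Add(Mul(5, 4), Function('T')(4, 3))))) = Add(158, Mul(99, Add(33, Add(Mul(5, 4), -1)))) = Add(158, Mul(99, Add(33, Add(20, -1)))) = Add(158, Mul(99, Add(33, 19))) = Add(158, Mul(99, 52)) = Add(158, 5148) = 5306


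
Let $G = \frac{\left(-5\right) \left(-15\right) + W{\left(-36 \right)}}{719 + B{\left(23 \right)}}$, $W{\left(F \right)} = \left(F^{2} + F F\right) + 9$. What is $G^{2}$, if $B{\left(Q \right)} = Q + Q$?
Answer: $\frac{795664}{65025} \approx 12.236$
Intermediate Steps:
$B{\left(Q \right)} = 2 Q$
$W{\left(F \right)} = 9 + 2 F^{2}$ ($W{\left(F \right)} = \left(F^{2} + F^{2}\right) + 9 = 2 F^{2} + 9 = 9 + 2 F^{2}$)
$G = \frac{892}{255}$ ($G = \frac{\left(-5\right) \left(-15\right) + \left(9 + 2 \left(-36\right)^{2}\right)}{719 + 2 \cdot 23} = \frac{75 + \left(9 + 2 \cdot 1296\right)}{719 + 46} = \frac{75 + \left(9 + 2592\right)}{765} = \left(75 + 2601\right) \frac{1}{765} = 2676 \cdot \frac{1}{765} = \frac{892}{255} \approx 3.498$)
$G^{2} = \left(\frac{892}{255}\right)^{2} = \frac{795664}{65025}$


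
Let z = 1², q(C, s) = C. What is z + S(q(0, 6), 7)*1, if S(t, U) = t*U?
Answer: 1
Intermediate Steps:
z = 1
S(t, U) = U*t
z + S(q(0, 6), 7)*1 = 1 + (7*0)*1 = 1 + 0*1 = 1 + 0 = 1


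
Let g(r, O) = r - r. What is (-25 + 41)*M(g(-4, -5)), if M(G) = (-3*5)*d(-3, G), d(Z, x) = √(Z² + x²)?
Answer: -720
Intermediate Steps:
g(r, O) = 0
M(G) = -15*√(9 + G²) (M(G) = (-3*5)*√((-3)² + G²) = -15*√(9 + G²))
(-25 + 41)*M(g(-4, -5)) = (-25 + 41)*(-15*√(9 + 0²)) = 16*(-15*√(9 + 0)) = 16*(-15*√9) = 16*(-15*3) = 16*(-45) = -720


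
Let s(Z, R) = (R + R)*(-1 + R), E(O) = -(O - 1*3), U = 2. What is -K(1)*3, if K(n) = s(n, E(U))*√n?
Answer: 0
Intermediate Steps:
E(O) = 3 - O (E(O) = -(O - 3) = -(-3 + O) = 3 - O)
s(Z, R) = 2*R*(-1 + R) (s(Z, R) = (2*R)*(-1 + R) = 2*R*(-1 + R))
K(n) = 0 (K(n) = (2*(3 - 1*2)*(-1 + (3 - 1*2)))*√n = (2*(3 - 2)*(-1 + (3 - 2)))*√n = (2*1*(-1 + 1))*√n = (2*1*0)*√n = 0*√n = 0)
-K(1)*3 = -1*0*3 = 0*3 = 0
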